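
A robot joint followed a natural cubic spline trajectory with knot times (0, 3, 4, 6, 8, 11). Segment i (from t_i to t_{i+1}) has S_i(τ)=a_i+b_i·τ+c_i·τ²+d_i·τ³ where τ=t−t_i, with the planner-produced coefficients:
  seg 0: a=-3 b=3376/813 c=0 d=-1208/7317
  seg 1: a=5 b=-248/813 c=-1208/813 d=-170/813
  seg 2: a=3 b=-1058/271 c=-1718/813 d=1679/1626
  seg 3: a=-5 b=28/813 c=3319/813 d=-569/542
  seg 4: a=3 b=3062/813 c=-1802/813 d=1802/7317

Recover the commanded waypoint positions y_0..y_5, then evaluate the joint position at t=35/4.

y_0 = S_0(0) = a_0 = -3
y_1 = S_1(0) = a_1 = 5
y_2 = S_2(0) = a_2 = 3
y_3 = S_3(0) = a_3 = -5
y_4 = S_4(0) = a_4 = 3
y_5 = S_4(3) = 1
t_q=35/4 is in segment 4 (τ=3/4); S_4(τ)=40601/8672

y_0=-3 y_1=5 y_2=3 y_3=-5 y_4=3 y_5=1
S(35/4) = 40601/8672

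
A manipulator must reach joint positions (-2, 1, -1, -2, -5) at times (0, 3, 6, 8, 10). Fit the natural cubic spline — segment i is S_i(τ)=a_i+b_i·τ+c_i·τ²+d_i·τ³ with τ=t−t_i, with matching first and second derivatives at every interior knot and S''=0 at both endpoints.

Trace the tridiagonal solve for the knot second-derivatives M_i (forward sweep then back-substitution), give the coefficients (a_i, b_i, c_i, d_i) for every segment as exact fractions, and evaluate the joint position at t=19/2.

  seg 0: a=-2 b=125/84 c=0 d=-41/756
  seg 1: a=1 b=1/42 c=-41/84 d=65/756
  seg 2: a=-1 b=-7/12 c=2/7 d=-41/336
  seg 3: a=-2 b=-19/21 c=-25/56 d=25/336
S(19/2) = -3683/896

Δ: Δ0=1, Δ1=-2/3, Δ2=-1/2, Δ3=-3/2
row 1: diag=12, rhs=-10; c'=1/4, d'=-5/6
row 2: denom=10−3·1/4=37/4; d'=(1−3·-5/6)/(37/4)=14/37
row 3: denom=8−2·8/37=280/37; d'=(-6−2·14/37)/(280/37)=-25/28
back: M3=-25/28
back: M2=14/37−8/37·-25/28=4/7
back: M1=-5/6−1/4·4/7=-41/42
M: M0=0, M1=-41/42, M2=4/7, M3=-25/28, M4=0
seg 0: a=-2, c=M0/2=0, d=(M1−M0)/(6·3)=-41/756, b=Δ0−h0·(2M0+M1)/6=125/84
seg 1: a=1, c=M1/2=-41/84, d=(M2−M1)/(6·3)=65/756, b=Δ1−h1·(2M1+M2)/6=1/42
seg 2: a=-1, c=M2/2=2/7, d=(M3−M2)/(6·2)=-41/336, b=Δ2−h2·(2M2+M3)/6=-7/12
seg 3: a=-2, c=M3/2=-25/56, d=(M4−M3)/(6·2)=25/336, b=Δ3−h3·(2M3+M4)/6=-19/21
t_q=19/2 → seg 3, τ=3/2; S=-2+-19/21·τ+-25/56·τ²+25/336·τ³=-3683/896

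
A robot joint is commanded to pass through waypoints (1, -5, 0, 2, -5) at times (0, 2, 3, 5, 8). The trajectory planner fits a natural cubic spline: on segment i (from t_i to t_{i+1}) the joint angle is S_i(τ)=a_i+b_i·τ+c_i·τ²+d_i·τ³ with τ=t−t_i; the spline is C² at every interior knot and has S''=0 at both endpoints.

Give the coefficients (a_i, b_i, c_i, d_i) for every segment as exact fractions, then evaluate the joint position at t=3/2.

Δ: Δ0=-3, Δ1=5, Δ2=1, Δ3=-7/3
row 1: diag=6, rhs=48; c'=1/6, d'=8
row 2: denom=6−1·1/6=35/6; d'=(-24−1·8)/(35/6)=-192/35
row 3: denom=10−2·12/35=326/35; d'=(-20−2·-192/35)/(326/35)=-158/163
back: M3=-158/163
back: M2=-192/35−12/35·-158/163=-840/163
back: M1=8−1/6·-840/163=1444/163
M: M0=0, M1=1444/163, M2=-840/163, M3=-158/163, M4=0
seg 0: a=1, c=M0/2=0, d=(M1−M0)/(6·2)=361/489, b=Δ0−h0·(2M0+M1)/6=-2911/489
seg 1: a=-5, c=M1/2=722/163, d=(M2−M1)/(6·1)=-1142/489, b=Δ1−h1·(2M1+M2)/6=1421/489
seg 2: a=0, c=M2/2=-420/163, d=(M3−M2)/(6·2)=341/978, b=Δ2−h2·(2M2+M3)/6=2327/489
seg 3: a=2, c=M3/2=-79/163, d=(M4−M3)/(6·3)=79/1467, b=Δ3−h3·(2M3+M4)/6=-667/489
t_q=3/2 → seg 0, τ=3/2; S=1+-2911/489·τ+0·τ²+361/489·τ³=-7091/1304

  seg 0: a=1 b=-2911/489 c=0 d=361/489
  seg 1: a=-5 b=1421/489 c=722/163 d=-1142/489
  seg 2: a=0 b=2327/489 c=-420/163 d=341/978
  seg 3: a=2 b=-667/489 c=-79/163 d=79/1467
S(3/2) = -7091/1304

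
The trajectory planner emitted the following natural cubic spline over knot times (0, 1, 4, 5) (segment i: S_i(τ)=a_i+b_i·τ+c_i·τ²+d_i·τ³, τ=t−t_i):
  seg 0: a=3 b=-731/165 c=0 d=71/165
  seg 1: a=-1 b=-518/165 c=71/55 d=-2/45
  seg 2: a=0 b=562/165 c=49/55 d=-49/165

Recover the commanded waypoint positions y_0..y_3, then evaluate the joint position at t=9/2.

y_0=3 y_1=-1 y_2=0 y_3=4
S(9/2) = 831/440

y_0 = S_0(0) = a_0 = 3
y_1 = S_1(0) = a_1 = -1
y_2 = S_2(0) = a_2 = 0
y_3 = S_2(1) = 4
t_q=9/2 is in segment 2 (τ=1/2); S_2(τ)=831/440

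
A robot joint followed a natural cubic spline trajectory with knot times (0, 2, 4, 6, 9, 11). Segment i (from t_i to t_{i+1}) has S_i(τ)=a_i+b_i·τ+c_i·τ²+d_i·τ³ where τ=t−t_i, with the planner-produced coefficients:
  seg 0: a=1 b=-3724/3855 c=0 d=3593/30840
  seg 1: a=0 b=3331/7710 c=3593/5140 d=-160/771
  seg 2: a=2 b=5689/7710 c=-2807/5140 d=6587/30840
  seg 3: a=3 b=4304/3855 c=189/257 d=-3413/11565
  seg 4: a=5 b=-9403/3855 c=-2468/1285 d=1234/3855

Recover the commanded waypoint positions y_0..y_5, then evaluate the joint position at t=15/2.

y_0 = S_0(0) = a_0 = 1
y_1 = S_1(0) = a_1 = 0
y_2 = S_2(0) = a_2 = 2
y_3 = S_3(0) = a_3 = 3
y_4 = S_4(0) = a_4 = 5
y_5 = S_4(2) = -5
t_q=15/2 is in segment 3 (τ=3/2); S_3(τ)=54827/10280

y_0=1 y_1=0 y_2=2 y_3=3 y_4=5 y_5=-5
S(15/2) = 54827/10280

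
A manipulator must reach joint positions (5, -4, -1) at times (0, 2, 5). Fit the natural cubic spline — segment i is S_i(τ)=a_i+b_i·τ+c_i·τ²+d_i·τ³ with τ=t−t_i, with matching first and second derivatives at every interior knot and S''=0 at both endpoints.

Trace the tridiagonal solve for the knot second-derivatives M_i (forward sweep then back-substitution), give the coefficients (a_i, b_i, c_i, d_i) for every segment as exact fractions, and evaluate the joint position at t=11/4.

  seg 0: a=5 b=-28/5 c=0 d=11/40
  seg 1: a=-4 b=-23/10 c=33/20 d=-11/60
S(11/4) = -6239/1280

Δ: Δ0=-9/2, Δ1=1
row 1: diag=10, rhs=33; c'=3/10, d'=33/10
back: M1=33/10
M: M0=0, M1=33/10, M2=0
seg 0: a=5, c=M0/2=0, d=(M1−M0)/(6·2)=11/40, b=Δ0−h0·(2M0+M1)/6=-28/5
seg 1: a=-4, c=M1/2=33/20, d=(M2−M1)/(6·3)=-11/60, b=Δ1−h1·(2M1+M2)/6=-23/10
t_q=11/4 → seg 1, τ=3/4; S=-4+-23/10·τ+33/20·τ²+-11/60·τ³=-6239/1280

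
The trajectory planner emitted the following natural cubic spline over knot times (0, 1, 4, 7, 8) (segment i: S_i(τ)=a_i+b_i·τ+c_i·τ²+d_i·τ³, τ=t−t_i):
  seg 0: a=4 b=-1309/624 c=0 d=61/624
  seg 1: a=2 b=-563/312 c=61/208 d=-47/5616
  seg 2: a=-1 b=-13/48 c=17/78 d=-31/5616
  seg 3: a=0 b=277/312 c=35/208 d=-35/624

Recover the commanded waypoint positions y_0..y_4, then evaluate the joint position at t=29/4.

y_0 = S_0(0) = a_0 = 4
y_1 = S_1(0) = a_1 = 2
y_2 = S_2(0) = a_2 = -1
y_3 = S_3(0) = a_3 = 0
y_4 = S_3(1) = 1
t_q=29/4 is in segment 3 (τ=1/4); S_3(τ)=3083/13312

y_0=4 y_1=2 y_2=-1 y_3=0 y_4=1
S(29/4) = 3083/13312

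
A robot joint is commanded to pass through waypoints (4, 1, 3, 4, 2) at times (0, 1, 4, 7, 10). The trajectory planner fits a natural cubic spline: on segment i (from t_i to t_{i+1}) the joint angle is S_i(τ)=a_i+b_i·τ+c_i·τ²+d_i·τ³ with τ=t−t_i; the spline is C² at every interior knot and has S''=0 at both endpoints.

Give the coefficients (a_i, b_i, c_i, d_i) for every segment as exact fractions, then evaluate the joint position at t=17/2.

  seg 0: a=4 b=-569/162 c=0 d=83/162
  seg 1: a=1 b=-160/81 c=83/54 d=-319/1458
  seg 2: a=3 b=217/162 c=-35/81 d=47/1458
  seg 3: a=4 b=-31/81 c=-23/162 d=23/1458
S(17/2) = 455/144

Δ: Δ0=-3, Δ1=2/3, Δ2=1/3, Δ3=-2/3
row 1: diag=8, rhs=22; c'=3/8, d'=11/4
row 2: denom=12−3·3/8=87/8; d'=(-2−3·11/4)/(87/8)=-82/87
row 3: denom=12−3·8/29=324/29; d'=(-6−3·-82/87)/(324/29)=-23/81
back: M3=-23/81
back: M2=-82/87−8/29·-23/81=-70/81
back: M1=11/4−3/8·-70/81=83/27
M: M0=0, M1=83/27, M2=-70/81, M3=-23/81, M4=0
seg 0: a=4, c=M0/2=0, d=(M1−M0)/(6·1)=83/162, b=Δ0−h0·(2M0+M1)/6=-569/162
seg 1: a=1, c=M1/2=83/54, d=(M2−M1)/(6·3)=-319/1458, b=Δ1−h1·(2M1+M2)/6=-160/81
seg 2: a=3, c=M2/2=-35/81, d=(M3−M2)/(6·3)=47/1458, b=Δ2−h2·(2M2+M3)/6=217/162
seg 3: a=4, c=M3/2=-23/162, d=(M4−M3)/(6·3)=23/1458, b=Δ3−h3·(2M3+M4)/6=-31/81
t_q=17/2 → seg 3, τ=3/2; S=4+-31/81·τ+-23/162·τ²+23/1458·τ³=455/144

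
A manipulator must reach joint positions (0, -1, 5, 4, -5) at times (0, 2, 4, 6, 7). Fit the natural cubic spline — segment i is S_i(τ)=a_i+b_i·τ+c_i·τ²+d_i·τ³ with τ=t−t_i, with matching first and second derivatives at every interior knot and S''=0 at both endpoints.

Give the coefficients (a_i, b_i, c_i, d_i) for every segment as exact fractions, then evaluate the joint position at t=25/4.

Δ: Δ0=-1/2, Δ1=3, Δ2=-1/2, Δ3=-9
row 1: diag=8, rhs=21; c'=1/4, d'=21/8
row 2: denom=8−2·1/4=15/2; d'=(-21−2·21/8)/(15/2)=-7/2
row 3: denom=6−2·4/15=82/15; d'=(-51−2·-7/2)/(82/15)=-330/41
back: M3=-330/41
back: M2=-7/2−4/15·-330/41=-111/82
back: M1=21/8−1/4·-111/82=243/82
M: M0=0, M1=243/82, M2=-111/82, M3=-330/41, M4=0
seg 0: a=0, c=M0/2=0, d=(M1−M0)/(6·2)=81/328, b=Δ0−h0·(2M0+M1)/6=-61/41
seg 1: a=-1, c=M1/2=243/164, d=(M2−M1)/(6·2)=-59/164, b=Δ1−h1·(2M1+M2)/6=121/82
seg 2: a=5, c=M2/2=-111/164, d=(M3−M2)/(6·2)=-183/328, b=Δ2−h2·(2M2+M3)/6=253/82
seg 3: a=4, c=M3/2=-165/41, d=(M4−M3)/(6·1)=55/41, b=Δ3−h3·(2M3+M4)/6=-259/41
t_q=25/4 → seg 3, τ=1/4; S=4+-259/41·τ+-165/41·τ²+55/41·τ³=5747/2624

  seg 0: a=0 b=-61/41 c=0 d=81/328
  seg 1: a=-1 b=121/82 c=243/164 d=-59/164
  seg 2: a=5 b=253/82 c=-111/164 d=-183/328
  seg 3: a=4 b=-259/41 c=-165/41 d=55/41
S(25/4) = 5747/2624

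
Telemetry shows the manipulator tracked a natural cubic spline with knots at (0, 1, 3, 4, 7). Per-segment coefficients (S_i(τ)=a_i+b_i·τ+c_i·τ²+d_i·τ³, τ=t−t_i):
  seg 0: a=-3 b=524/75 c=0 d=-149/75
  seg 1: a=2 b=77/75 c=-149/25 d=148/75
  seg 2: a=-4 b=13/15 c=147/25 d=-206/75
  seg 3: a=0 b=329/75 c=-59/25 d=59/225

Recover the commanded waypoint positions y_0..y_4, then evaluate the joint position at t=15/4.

y_0 = S_0(0) = a_0 = -3
y_1 = S_1(0) = a_1 = 2
y_2 = S_2(0) = a_2 = -4
y_3 = S_3(0) = a_3 = 0
y_4 = S_3(3) = -1
t_q=15/4 is in segment 2 (τ=3/4); S_2(τ)=-961/800

y_0=-3 y_1=2 y_2=-4 y_3=0 y_4=-1
S(15/4) = -961/800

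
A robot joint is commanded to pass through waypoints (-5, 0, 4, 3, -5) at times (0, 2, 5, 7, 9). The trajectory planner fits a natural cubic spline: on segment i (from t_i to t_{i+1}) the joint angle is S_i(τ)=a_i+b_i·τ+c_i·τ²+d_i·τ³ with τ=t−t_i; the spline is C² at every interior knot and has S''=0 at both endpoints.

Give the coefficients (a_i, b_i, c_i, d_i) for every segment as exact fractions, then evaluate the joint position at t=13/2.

  seg 0: a=-5 b=2777/1032 c=0 d=-197/4128
  seg 1: a=0 b=1093/516 c=-197/688 d=17/2064
  seg 2: a=4 b=1285/2064 c=-73/344 d=-1441/8256
  seg 3: a=3 b=-2395/1032 c=-1733/1376 d=1733/8256
S(13/2) = 85143/22016

Δ: Δ0=5/2, Δ1=4/3, Δ2=-1/2, Δ3=-4
row 1: diag=10, rhs=-7; c'=3/10, d'=-7/10
row 2: denom=10−3·3/10=91/10; d'=(-11−3·-7/10)/(91/10)=-89/91
row 3: denom=8−2·20/91=688/91; d'=(-21−2·-89/91)/(688/91)=-1733/688
back: M3=-1733/688
back: M2=-89/91−20/91·-1733/688=-73/172
back: M1=-7/10−3/10·-73/172=-197/344
M: M0=0, M1=-197/344, M2=-73/172, M3=-1733/688, M4=0
seg 0: a=-5, c=M0/2=0, d=(M1−M0)/(6·2)=-197/4128, b=Δ0−h0·(2M0+M1)/6=2777/1032
seg 1: a=0, c=M1/2=-197/688, d=(M2−M1)/(6·3)=17/2064, b=Δ1−h1·(2M1+M2)/6=1093/516
seg 2: a=4, c=M2/2=-73/344, d=(M3−M2)/(6·2)=-1441/8256, b=Δ2−h2·(2M2+M3)/6=1285/2064
seg 3: a=3, c=M3/2=-1733/1376, d=(M4−M3)/(6·2)=1733/8256, b=Δ3−h3·(2M3+M4)/6=-2395/1032
t_q=13/2 → seg 2, τ=3/2; S=4+1285/2064·τ+-73/344·τ²+-1441/8256·τ³=85143/22016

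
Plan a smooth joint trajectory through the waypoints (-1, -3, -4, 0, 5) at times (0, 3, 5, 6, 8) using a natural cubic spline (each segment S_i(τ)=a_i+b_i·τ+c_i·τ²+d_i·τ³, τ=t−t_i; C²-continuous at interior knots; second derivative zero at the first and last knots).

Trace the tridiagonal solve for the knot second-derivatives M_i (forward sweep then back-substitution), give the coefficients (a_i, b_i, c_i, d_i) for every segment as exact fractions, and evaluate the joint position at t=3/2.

  seg 0: a=-1 b=-383/1956 c=0 d=-307/5868
  seg 1: a=-3 b=-1573/978 c=-307/652 d=2005/3912
  seg 2: a=-4 b=1300/489 c=849/326 d=-1235/978
  seg 3: a=0 b=3989/978 c=-193/163 d=193/978
S(3/2) = -7669/5216

Δ: Δ0=-2/3, Δ1=-1/2, Δ2=4, Δ3=5/2
row 1: diag=10, rhs=1; c'=1/5, d'=1/10
row 2: denom=6−2·1/5=28/5; d'=(27−2·1/10)/(28/5)=67/14
row 3: denom=6−1·5/28=163/28; d'=(-9−1·67/14)/(163/28)=-386/163
back: M3=-386/163
back: M2=67/14−5/28·-386/163=849/163
back: M1=1/10−1/5·849/163=-307/326
M: M0=0, M1=-307/326, M2=849/163, M3=-386/163, M4=0
seg 0: a=-1, c=M0/2=0, d=(M1−M0)/(6·3)=-307/5868, b=Δ0−h0·(2M0+M1)/6=-383/1956
seg 1: a=-3, c=M1/2=-307/652, d=(M2−M1)/(6·2)=2005/3912, b=Δ1−h1·(2M1+M2)/6=-1573/978
seg 2: a=-4, c=M2/2=849/326, d=(M3−M2)/(6·1)=-1235/978, b=Δ2−h2·(2M2+M3)/6=1300/489
seg 3: a=0, c=M3/2=-193/163, d=(M4−M3)/(6·2)=193/978, b=Δ3−h3·(2M3+M4)/6=3989/978
t_q=3/2 → seg 0, τ=3/2; S=-1+-383/1956·τ+0·τ²+-307/5868·τ³=-7669/5216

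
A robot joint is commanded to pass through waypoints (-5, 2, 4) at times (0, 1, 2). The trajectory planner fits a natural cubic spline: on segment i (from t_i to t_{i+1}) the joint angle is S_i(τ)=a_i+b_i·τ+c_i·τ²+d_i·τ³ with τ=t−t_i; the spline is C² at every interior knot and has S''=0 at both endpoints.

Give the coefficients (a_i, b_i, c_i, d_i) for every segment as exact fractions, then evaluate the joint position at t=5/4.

Δ: Δ0=7, Δ1=2
row 1: diag=4, rhs=-30; c'=1/4, d'=-15/2
back: M1=-15/2
M: M0=0, M1=-15/2, M2=0
seg 0: a=-5, c=M0/2=0, d=(M1−M0)/(6·1)=-5/4, b=Δ0−h0·(2M0+M1)/6=33/4
seg 1: a=2, c=M1/2=-15/4, d=(M2−M1)/(6·1)=5/4, b=Δ1−h1·(2M1+M2)/6=9/2
t_q=5/4 → seg 1, τ=1/4; S=2+9/2·τ+-15/4·τ²+5/4·τ³=745/256

  seg 0: a=-5 b=33/4 c=0 d=-5/4
  seg 1: a=2 b=9/2 c=-15/4 d=5/4
S(5/4) = 745/256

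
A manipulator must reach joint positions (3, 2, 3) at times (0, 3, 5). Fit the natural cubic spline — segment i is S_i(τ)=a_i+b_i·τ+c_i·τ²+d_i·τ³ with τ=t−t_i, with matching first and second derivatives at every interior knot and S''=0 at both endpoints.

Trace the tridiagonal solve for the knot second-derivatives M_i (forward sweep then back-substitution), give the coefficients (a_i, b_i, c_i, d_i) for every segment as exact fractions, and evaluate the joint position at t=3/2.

Δ: Δ0=-1/3, Δ1=1/2
row 1: diag=10, rhs=5; c'=1/5, d'=1/2
back: M1=1/2
M: M0=0, M1=1/2, M2=0
seg 0: a=3, c=M0/2=0, d=(M1−M0)/(6·3)=1/36, b=Δ0−h0·(2M0+M1)/6=-7/12
seg 1: a=2, c=M1/2=1/4, d=(M2−M1)/(6·2)=-1/24, b=Δ1−h1·(2M1+M2)/6=1/6
t_q=3/2 → seg 0, τ=3/2; S=3+-7/12·τ+0·τ²+1/36·τ³=71/32

  seg 0: a=3 b=-7/12 c=0 d=1/36
  seg 1: a=2 b=1/6 c=1/4 d=-1/24
S(3/2) = 71/32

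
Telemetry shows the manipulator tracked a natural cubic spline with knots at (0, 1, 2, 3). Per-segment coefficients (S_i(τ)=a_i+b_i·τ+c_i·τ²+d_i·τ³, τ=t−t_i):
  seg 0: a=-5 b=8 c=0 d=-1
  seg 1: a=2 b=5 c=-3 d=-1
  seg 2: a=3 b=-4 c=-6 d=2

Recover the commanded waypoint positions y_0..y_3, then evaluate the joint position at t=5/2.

y_0 = S_0(0) = a_0 = -5
y_1 = S_1(0) = a_1 = 2
y_2 = S_2(0) = a_2 = 3
y_3 = S_2(1) = -5
t_q=5/2 is in segment 2 (τ=1/2); S_2(τ)=-1/4

y_0=-5 y_1=2 y_2=3 y_3=-5
S(5/2) = -1/4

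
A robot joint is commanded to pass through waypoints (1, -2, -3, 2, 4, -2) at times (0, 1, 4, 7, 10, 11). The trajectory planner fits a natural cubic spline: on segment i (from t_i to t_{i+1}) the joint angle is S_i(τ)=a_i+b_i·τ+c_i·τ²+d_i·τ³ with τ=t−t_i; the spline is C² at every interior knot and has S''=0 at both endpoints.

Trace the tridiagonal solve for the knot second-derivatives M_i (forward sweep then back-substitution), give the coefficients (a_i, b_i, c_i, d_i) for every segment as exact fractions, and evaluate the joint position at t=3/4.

  seg 0: a=1 b=-2573/777 c=0 d=242/777
  seg 1: a=-2 b=-1847/777 c=242/259 d=-590/6993
  seg 2: a=-3 b=739/777 c=136/777 d=4/189
  seg 3: a=2 b=1999/777 c=284/777 d=-2333/6993
  seg 4: a=4 b=-3296/777 c=-683/259 d=683/777
S(3/4) = -1601/1184

Δ: Δ0=-3, Δ1=-1/3, Δ2=5/3, Δ3=2/3, Δ4=-6
row 1: diag=8, rhs=16; c'=3/8, d'=2
row 2: denom=12−3·3/8=87/8; d'=(12−3·2)/(87/8)=16/29
row 3: denom=12−3·8/29=324/29; d'=(-6−3·16/29)/(324/29)=-37/54
row 4: denom=8−3·29/108=259/36; d'=(-40−3·-37/54)/(259/36)=-1366/259
back: M4=-1366/259
back: M3=-37/54−29/108·-1366/259=568/777
back: M2=16/29−8/29·568/777=272/777
back: M1=2−3/8·272/777=484/259
M: M0=0, M1=484/259, M2=272/777, M3=568/777, M4=-1366/259, M5=0
seg 0: a=1, c=M0/2=0, d=(M1−M0)/(6·1)=242/777, b=Δ0−h0·(2M0+M1)/6=-2573/777
seg 1: a=-2, c=M1/2=242/259, d=(M2−M1)/(6·3)=-590/6993, b=Δ1−h1·(2M1+M2)/6=-1847/777
seg 2: a=-3, c=M2/2=136/777, d=(M3−M2)/(6·3)=4/189, b=Δ2−h2·(2M2+M3)/6=739/777
seg 3: a=2, c=M3/2=284/777, d=(M4−M3)/(6·3)=-2333/6993, b=Δ3−h3·(2M3+M4)/6=1999/777
seg 4: a=4, c=M4/2=-683/259, d=(M5−M4)/(6·1)=683/777, b=Δ4−h4·(2M4+M5)/6=-3296/777
t_q=3/4 → seg 0, τ=3/4; S=1+-2573/777·τ+0·τ²+242/777·τ³=-1601/1184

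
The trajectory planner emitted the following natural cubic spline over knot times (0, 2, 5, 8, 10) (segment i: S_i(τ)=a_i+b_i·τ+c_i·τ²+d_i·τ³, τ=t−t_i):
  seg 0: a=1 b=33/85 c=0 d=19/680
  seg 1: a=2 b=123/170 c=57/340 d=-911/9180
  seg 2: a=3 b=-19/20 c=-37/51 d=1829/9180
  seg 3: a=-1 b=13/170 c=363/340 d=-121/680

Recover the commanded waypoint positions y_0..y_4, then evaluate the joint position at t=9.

y_0=1 y_1=2 y_2=3 y_3=-1 y_4=2
S(9) = -23/680

y_0 = S_0(0) = a_0 = 1
y_1 = S_1(0) = a_1 = 2
y_2 = S_2(0) = a_2 = 3
y_3 = S_3(0) = a_3 = -1
y_4 = S_3(2) = 2
t_q=9 is in segment 3 (τ=1); S_3(τ)=-23/680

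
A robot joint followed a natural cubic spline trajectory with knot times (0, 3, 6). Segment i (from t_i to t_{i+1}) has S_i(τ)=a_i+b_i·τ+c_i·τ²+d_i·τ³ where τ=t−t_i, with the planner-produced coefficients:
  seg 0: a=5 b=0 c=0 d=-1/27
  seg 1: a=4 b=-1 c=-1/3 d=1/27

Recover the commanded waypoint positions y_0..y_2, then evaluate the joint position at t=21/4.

y_0=5 y_1=4 y_2=-1
S(21/4) = 31/64

y_0 = S_0(0) = a_0 = 5
y_1 = S_1(0) = a_1 = 4
y_2 = S_1(3) = -1
t_q=21/4 is in segment 1 (τ=9/4); S_1(τ)=31/64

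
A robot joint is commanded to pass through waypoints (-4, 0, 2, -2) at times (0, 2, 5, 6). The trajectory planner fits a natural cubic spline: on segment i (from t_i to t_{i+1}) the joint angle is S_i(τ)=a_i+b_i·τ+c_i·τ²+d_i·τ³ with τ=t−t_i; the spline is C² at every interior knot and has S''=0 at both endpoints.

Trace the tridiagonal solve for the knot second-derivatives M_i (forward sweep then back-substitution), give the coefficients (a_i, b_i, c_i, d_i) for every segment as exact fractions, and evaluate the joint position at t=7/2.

  seg 0: a=-4 b=406/213 c=0 d=5/213
  seg 1: a=0 b=466/213 c=10/71 d=-46/213
  seg 2: a=2 b=-596/213 c=-128/71 d=128/213
S(7/2) = 815/284

Δ: Δ0=2, Δ1=2/3, Δ2=-4
row 1: diag=10, rhs=-8; c'=3/10, d'=-4/5
row 2: denom=8−3·3/10=71/10; d'=(-28−3·-4/5)/(71/10)=-256/71
back: M2=-256/71
back: M1=-4/5−3/10·-256/71=20/71
M: M0=0, M1=20/71, M2=-256/71, M3=0
seg 0: a=-4, c=M0/2=0, d=(M1−M0)/(6·2)=5/213, b=Δ0−h0·(2M0+M1)/6=406/213
seg 1: a=0, c=M1/2=10/71, d=(M2−M1)/(6·3)=-46/213, b=Δ1−h1·(2M1+M2)/6=466/213
seg 2: a=2, c=M2/2=-128/71, d=(M3−M2)/(6·1)=128/213, b=Δ2−h2·(2M2+M3)/6=-596/213
t_q=7/2 → seg 1, τ=3/2; S=0+466/213·τ+10/71·τ²+-46/213·τ³=815/284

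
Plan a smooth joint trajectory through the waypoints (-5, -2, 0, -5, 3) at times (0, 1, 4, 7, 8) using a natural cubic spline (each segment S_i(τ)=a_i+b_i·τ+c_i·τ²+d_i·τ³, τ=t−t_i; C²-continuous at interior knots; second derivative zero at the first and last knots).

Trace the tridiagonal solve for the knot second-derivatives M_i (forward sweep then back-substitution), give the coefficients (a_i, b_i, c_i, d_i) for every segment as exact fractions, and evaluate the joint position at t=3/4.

  seg 0: a=-5 b=161/52 c=0 d=-5/52
  seg 1: a=-2 b=73/26 c=-15/52 d=-199/1404
  seg 2: a=0 b=-11/4 c=-61/39 d=901/1404
  seg 3: a=-5 b=135/26 c=219/52 d=-73/52
S(3/4) = -9047/3328

Δ: Δ0=3, Δ1=2/3, Δ2=-5/3, Δ3=8
row 1: diag=8, rhs=-14; c'=3/8, d'=-7/4
row 2: denom=12−3·3/8=87/8; d'=(-14−3·-7/4)/(87/8)=-70/87
row 3: denom=8−3·8/29=208/29; d'=(58−3·-70/87)/(208/29)=219/26
back: M3=219/26
back: M2=-70/87−8/29·219/26=-122/39
back: M1=-7/4−3/8·-122/39=-15/26
M: M0=0, M1=-15/26, M2=-122/39, M3=219/26, M4=0
seg 0: a=-5, c=M0/2=0, d=(M1−M0)/(6·1)=-5/52, b=Δ0−h0·(2M0+M1)/6=161/52
seg 1: a=-2, c=M1/2=-15/52, d=(M2−M1)/(6·3)=-199/1404, b=Δ1−h1·(2M1+M2)/6=73/26
seg 2: a=0, c=M2/2=-61/39, d=(M3−M2)/(6·3)=901/1404, b=Δ2−h2·(2M2+M3)/6=-11/4
seg 3: a=-5, c=M3/2=219/52, d=(M4−M3)/(6·1)=-73/52, b=Δ3−h3·(2M3+M4)/6=135/26
t_q=3/4 → seg 0, τ=3/4; S=-5+161/52·τ+0·τ²+-5/52·τ³=-9047/3328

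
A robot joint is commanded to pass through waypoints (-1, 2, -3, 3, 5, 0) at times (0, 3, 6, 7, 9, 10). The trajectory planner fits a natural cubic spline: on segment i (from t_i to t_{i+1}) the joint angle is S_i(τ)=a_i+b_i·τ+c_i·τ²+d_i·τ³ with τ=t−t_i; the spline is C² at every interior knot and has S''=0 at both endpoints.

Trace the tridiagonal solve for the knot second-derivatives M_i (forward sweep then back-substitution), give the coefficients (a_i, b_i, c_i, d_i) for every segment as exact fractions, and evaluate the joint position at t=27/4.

  seg 0: a=-1 b=3541/1356 c=0 d=-2185/12204
  seg 1: a=2 b=-1507/678 c=-2185/1356 d=7309/12204
  seg 2: a=-3 b=5803/1356 c=427/113 d=-2791/1356
  seg 3: a=3 b=3839/678 c=-1083/452 d=11/339
  seg 4: a=5 b=-2395/678 c=-995/452 d=995/1356
S(27/4) = 42433/28928

Δ: Δ0=1, Δ1=-5/3, Δ2=6, Δ3=1, Δ4=-5
row 1: diag=12, rhs=-16; c'=1/4, d'=-4/3
row 2: denom=8−3·1/4=29/4; d'=(46−3·-4/3)/(29/4)=200/29
row 3: denom=6−1·4/29=170/29; d'=(-30−1·200/29)/(170/29)=-107/17
row 4: denom=6−2·29/85=452/85; d'=(-36−2·-107/17)/(452/85)=-995/226
back: M4=-995/226
back: M3=-107/17−29/85·-995/226=-1083/226
back: M2=200/29−4/29·-1083/226=854/113
back: M1=-4/3−1/4·854/113=-2185/678
M: M0=0, M1=-2185/678, M2=854/113, M3=-1083/226, M4=-995/226, M5=0
seg 0: a=-1, c=M0/2=0, d=(M1−M0)/(6·3)=-2185/12204, b=Δ0−h0·(2M0+M1)/6=3541/1356
seg 1: a=2, c=M1/2=-2185/1356, d=(M2−M1)/(6·3)=7309/12204, b=Δ1−h1·(2M1+M2)/6=-1507/678
seg 2: a=-3, c=M2/2=427/113, d=(M3−M2)/(6·1)=-2791/1356, b=Δ2−h2·(2M2+M3)/6=5803/1356
seg 3: a=3, c=M3/2=-1083/452, d=(M4−M3)/(6·2)=11/339, b=Δ3−h3·(2M3+M4)/6=3839/678
seg 4: a=5, c=M4/2=-995/452, d=(M5−M4)/(6·1)=995/1356, b=Δ4−h4·(2M4+M5)/6=-2395/678
t_q=27/4 → seg 2, τ=3/4; S=-3+5803/1356·τ+427/113·τ²+-2791/1356·τ³=42433/28928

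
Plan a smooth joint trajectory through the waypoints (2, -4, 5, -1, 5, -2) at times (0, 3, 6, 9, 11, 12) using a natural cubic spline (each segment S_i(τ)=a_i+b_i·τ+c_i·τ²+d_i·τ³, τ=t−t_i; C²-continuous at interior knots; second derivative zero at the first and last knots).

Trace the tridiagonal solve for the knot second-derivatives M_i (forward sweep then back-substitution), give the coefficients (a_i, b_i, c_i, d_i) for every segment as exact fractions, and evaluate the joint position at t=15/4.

  seg 0: a=2 b=-749/192 c=0 d=365/1728
  seg 1: a=-4 b=173/96 c=365/192 d=-865/1728
  seg 2: a=5 b=-59/192 c=-125/48 d=1175/1728
  seg 3: a=-1 b=233/96 c=225/64 d=-155/96
  seg 4: a=5 b=-277/96 c=-395/64 d=395/192
S(15/4) = -7333/4096

Δ: Δ0=-2, Δ1=3, Δ2=-2, Δ3=3, Δ4=-7
row 1: diag=12, rhs=30; c'=1/4, d'=5/2
row 2: denom=12−3·1/4=45/4; d'=(-30−3·5/2)/(45/4)=-10/3
row 3: denom=10−3·4/15=46/5; d'=(30−3·-10/3)/(46/5)=100/23
row 4: denom=6−2·5/23=128/23; d'=(-60−2·100/23)/(128/23)=-395/32
back: M4=-395/32
back: M3=100/23−5/23·-395/32=225/32
back: M2=-10/3−4/15·225/32=-125/24
back: M1=5/2−1/4·-125/24=365/96
M: M0=0, M1=365/96, M2=-125/24, M3=225/32, M4=-395/32, M5=0
seg 0: a=2, c=M0/2=0, d=(M1−M0)/(6·3)=365/1728, b=Δ0−h0·(2M0+M1)/6=-749/192
seg 1: a=-4, c=M1/2=365/192, d=(M2−M1)/(6·3)=-865/1728, b=Δ1−h1·(2M1+M2)/6=173/96
seg 2: a=5, c=M2/2=-125/48, d=(M3−M2)/(6·3)=1175/1728, b=Δ2−h2·(2M2+M3)/6=-59/192
seg 3: a=-1, c=M3/2=225/64, d=(M4−M3)/(6·2)=-155/96, b=Δ3−h3·(2M3+M4)/6=233/96
seg 4: a=5, c=M4/2=-395/64, d=(M5−M4)/(6·1)=395/192, b=Δ4−h4·(2M4+M5)/6=-277/96
t_q=15/4 → seg 1, τ=3/4; S=-4+173/96·τ+365/192·τ²+-865/1728·τ³=-7333/4096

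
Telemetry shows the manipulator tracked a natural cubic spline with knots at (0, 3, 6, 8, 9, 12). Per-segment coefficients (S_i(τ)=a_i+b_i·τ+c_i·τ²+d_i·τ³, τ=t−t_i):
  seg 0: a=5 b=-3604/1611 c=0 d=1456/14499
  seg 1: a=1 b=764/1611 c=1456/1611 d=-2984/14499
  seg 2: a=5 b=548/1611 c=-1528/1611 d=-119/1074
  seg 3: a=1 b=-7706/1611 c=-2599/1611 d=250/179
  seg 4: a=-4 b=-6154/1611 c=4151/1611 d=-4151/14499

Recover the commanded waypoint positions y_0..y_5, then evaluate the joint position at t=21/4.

y_0=5 y_1=1 y_2=5 y_3=1 y_4=-4 y_5=0
S(21/4) = 6155/1432

y_0 = S_0(0) = a_0 = 5
y_1 = S_1(0) = a_1 = 1
y_2 = S_2(0) = a_2 = 5
y_3 = S_3(0) = a_3 = 1
y_4 = S_4(0) = a_4 = -4
y_5 = S_4(3) = 0
t_q=21/4 is in segment 1 (τ=9/4); S_1(τ)=6155/1432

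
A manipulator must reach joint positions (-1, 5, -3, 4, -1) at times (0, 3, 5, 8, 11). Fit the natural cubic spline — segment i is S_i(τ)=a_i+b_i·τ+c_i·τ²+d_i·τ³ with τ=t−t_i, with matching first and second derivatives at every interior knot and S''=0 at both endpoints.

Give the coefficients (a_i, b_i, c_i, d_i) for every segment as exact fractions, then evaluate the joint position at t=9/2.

  seg 0: a=-1 b=775/177 c=0 d=-421/1593
  seg 1: a=5 b=-488/177 c=-421/177 d=311/354
  seg 2: a=-3 b=-102/59 c=512/177 d=-817/1593
  seg 3: a=4 b=105/59 c=-305/177 d=305/1593
S(9/2) = -1437/944

Δ: Δ0=2, Δ1=-4, Δ2=7/3, Δ3=-5/3
row 1: diag=10, rhs=-36; c'=1/5, d'=-18/5
row 2: denom=10−2·1/5=48/5; d'=(38−2·-18/5)/(48/5)=113/24
row 3: denom=12−3·5/16=177/16; d'=(-24−3·113/24)/(177/16)=-610/177
back: M3=-610/177
back: M2=113/24−5/16·-610/177=1024/177
back: M1=-18/5−1/5·1024/177=-842/177
M: M0=0, M1=-842/177, M2=1024/177, M3=-610/177, M4=0
seg 0: a=-1, c=M0/2=0, d=(M1−M0)/(6·3)=-421/1593, b=Δ0−h0·(2M0+M1)/6=775/177
seg 1: a=5, c=M1/2=-421/177, d=(M2−M1)/(6·2)=311/354, b=Δ1−h1·(2M1+M2)/6=-488/177
seg 2: a=-3, c=M2/2=512/177, d=(M3−M2)/(6·3)=-817/1593, b=Δ2−h2·(2M2+M3)/6=-102/59
seg 3: a=4, c=M3/2=-305/177, d=(M4−M3)/(6·3)=305/1593, b=Δ3−h3·(2M3+M4)/6=105/59
t_q=9/2 → seg 1, τ=3/2; S=5+-488/177·τ+-421/177·τ²+311/354·τ³=-1437/944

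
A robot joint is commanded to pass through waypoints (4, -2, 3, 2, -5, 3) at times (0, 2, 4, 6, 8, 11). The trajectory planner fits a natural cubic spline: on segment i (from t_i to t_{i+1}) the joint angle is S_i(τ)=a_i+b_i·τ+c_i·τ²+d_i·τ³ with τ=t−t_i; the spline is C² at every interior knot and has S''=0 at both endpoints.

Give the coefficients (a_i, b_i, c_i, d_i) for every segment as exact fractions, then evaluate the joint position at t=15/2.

  seg 0: a=4 b=-3664/795 c=0 d=1279/3180
  seg 1: a=-2 b=173/795 c=1279/530 d=-809/1272
  seg 2: a=3 b=3559/1590 c=-1487/1060 d=107/6360
  seg 3: a=2 b=-2521/795 c=-69/53 d=3617/6360
  seg 4: a=-5 b=-2471/1590 c=2237/1060 d=-2237/9540
S(15/2) = -63879/16960

Δ: Δ0=-3, Δ1=5/2, Δ2=-1/2, Δ3=-7/2, Δ4=8/3
row 1: diag=8, rhs=33; c'=1/4, d'=33/8
row 2: denom=8−2·1/4=15/2; d'=(-18−2·33/8)/(15/2)=-7/2
row 3: denom=8−2·4/15=112/15; d'=(-18−2·-7/2)/(112/15)=-165/112
row 4: denom=10−2·15/56=265/28; d'=(37−2·-165/112)/(265/28)=2237/530
back: M4=2237/530
back: M3=-165/112−15/56·2237/530=-138/53
back: M2=-7/2−4/15·-138/53=-1487/530
back: M1=33/8−1/4·-1487/530=1279/265
M: M0=0, M1=1279/265, M2=-1487/530, M3=-138/53, M4=2237/530, M5=0
seg 0: a=4, c=M0/2=0, d=(M1−M0)/(6·2)=1279/3180, b=Δ0−h0·(2M0+M1)/6=-3664/795
seg 1: a=-2, c=M1/2=1279/530, d=(M2−M1)/(6·2)=-809/1272, b=Δ1−h1·(2M1+M2)/6=173/795
seg 2: a=3, c=M2/2=-1487/1060, d=(M3−M2)/(6·2)=107/6360, b=Δ2−h2·(2M2+M3)/6=3559/1590
seg 3: a=2, c=M3/2=-69/53, d=(M4−M3)/(6·2)=3617/6360, b=Δ3−h3·(2M3+M4)/6=-2521/795
seg 4: a=-5, c=M4/2=2237/1060, d=(M5−M4)/(6·3)=-2237/9540, b=Δ4−h4·(2M4+M5)/6=-2471/1590
t_q=15/2 → seg 3, τ=3/2; S=2+-2521/795·τ+-69/53·τ²+3617/6360·τ³=-63879/16960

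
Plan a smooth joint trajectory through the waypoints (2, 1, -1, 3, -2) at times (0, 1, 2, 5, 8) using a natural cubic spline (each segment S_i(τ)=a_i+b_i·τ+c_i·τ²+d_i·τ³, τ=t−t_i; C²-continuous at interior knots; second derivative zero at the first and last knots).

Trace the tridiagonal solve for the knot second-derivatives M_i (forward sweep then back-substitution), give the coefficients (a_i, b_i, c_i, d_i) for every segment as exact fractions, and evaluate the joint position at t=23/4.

Δ: Δ0=-1, Δ1=-2, Δ2=4/3, Δ3=-5/3
row 1: diag=4, rhs=-6; c'=1/4, d'=-3/2
row 2: denom=8−1·1/4=31/4; d'=(20−1·-3/2)/(31/4)=86/31
row 3: denom=12−3·12/31=336/31; d'=(-18−3·86/31)/(336/31)=-17/7
back: M3=-17/7
back: M2=86/31−12/31·-17/7=26/7
back: M1=-3/2−1/4·26/7=-17/7
M: M0=0, M1=-17/7, M2=26/7, M3=-17/7, M4=0
seg 0: a=2, c=M0/2=0, d=(M1−M0)/(6·1)=-17/42, b=Δ0−h0·(2M0+M1)/6=-25/42
seg 1: a=1, c=M1/2=-17/14, d=(M2−M1)/(6·1)=43/42, b=Δ1−h1·(2M1+M2)/6=-38/21
seg 2: a=-1, c=M2/2=13/7, d=(M3−M2)/(6·3)=-43/126, b=Δ2−h2·(2M2+M3)/6=-7/6
seg 3: a=3, c=M3/2=-17/14, d=(M4−M3)/(6·3)=17/126, b=Δ3−h3·(2M3+M4)/6=16/21
t_q=23/4 → seg 3, τ=3/4; S=3+16/21·τ+-17/14·τ²+17/126·τ³=377/128

  seg 0: a=2 b=-25/42 c=0 d=-17/42
  seg 1: a=1 b=-38/21 c=-17/14 d=43/42
  seg 2: a=-1 b=-7/6 c=13/7 d=-43/126
  seg 3: a=3 b=16/21 c=-17/14 d=17/126
S(23/4) = 377/128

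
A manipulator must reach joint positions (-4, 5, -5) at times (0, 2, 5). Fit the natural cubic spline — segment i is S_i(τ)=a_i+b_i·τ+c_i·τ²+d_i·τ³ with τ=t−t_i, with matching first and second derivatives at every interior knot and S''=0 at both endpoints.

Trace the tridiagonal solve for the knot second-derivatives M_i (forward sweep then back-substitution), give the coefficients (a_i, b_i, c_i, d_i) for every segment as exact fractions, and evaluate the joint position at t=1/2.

Δ: Δ0=9/2, Δ1=-10/3
row 1: diag=10, rhs=-47; c'=3/10, d'=-47/10
back: M1=-47/10
M: M0=0, M1=-47/10, M2=0
seg 0: a=-4, c=M0/2=0, d=(M1−M0)/(6·2)=-47/120, b=Δ0−h0·(2M0+M1)/6=91/15
seg 1: a=5, c=M1/2=-47/20, d=(M2−M1)/(6·3)=47/180, b=Δ1−h1·(2M1+M2)/6=41/30
t_q=1/2 → seg 0, τ=1/2; S=-4+91/15·τ+0·τ²+-47/120·τ³=-65/64

  seg 0: a=-4 b=91/15 c=0 d=-47/120
  seg 1: a=5 b=41/30 c=-47/20 d=47/180
S(1/2) = -65/64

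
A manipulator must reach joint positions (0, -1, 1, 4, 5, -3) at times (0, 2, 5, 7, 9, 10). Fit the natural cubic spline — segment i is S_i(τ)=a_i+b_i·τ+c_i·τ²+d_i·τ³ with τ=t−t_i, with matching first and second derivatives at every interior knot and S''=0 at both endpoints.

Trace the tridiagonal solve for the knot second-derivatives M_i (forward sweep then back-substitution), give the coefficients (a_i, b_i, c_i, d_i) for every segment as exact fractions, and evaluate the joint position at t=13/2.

  seg 0: a=0 b=-4147/5646 c=0 d=331/5646
  seg 1: a=-1 b=-175/5646 c=331/941 d=-673/16938
  seg 2: a=1 b=2842/2823 c=-11/1882 d=2851/22584
  seg 3: a=4 b=14105/5646 c=2829/3764 d=-19769/22584
  seg 4: a=5 b=-14114/2823 c=-4235/941 d=4235/2823
S(13/2) = 176035/60224

Δ: Δ0=-1/2, Δ1=2/3, Δ2=3/2, Δ3=1/2, Δ4=-8
row 1: diag=10, rhs=7; c'=3/10, d'=7/10
row 2: denom=10−3·3/10=91/10; d'=(5−3·7/10)/(91/10)=29/91
row 3: denom=8−2·20/91=688/91; d'=(-6−2·29/91)/(688/91)=-151/172
row 4: denom=6−2·91/344=941/172; d'=(-51−2·-151/172)/(941/172)=-8470/941
back: M4=-8470/941
back: M3=-151/172−91/344·-8470/941=2829/1882
back: M2=29/91−20/91·2829/1882=-11/941
back: M1=7/10−3/10·-11/941=662/941
M: M0=0, M1=662/941, M2=-11/941, M3=2829/1882, M4=-8470/941, M5=0
seg 0: a=0, c=M0/2=0, d=(M1−M0)/(6·2)=331/5646, b=Δ0−h0·(2M0+M1)/6=-4147/5646
seg 1: a=-1, c=M1/2=331/941, d=(M2−M1)/(6·3)=-673/16938, b=Δ1−h1·(2M1+M2)/6=-175/5646
seg 2: a=1, c=M2/2=-11/1882, d=(M3−M2)/(6·2)=2851/22584, b=Δ2−h2·(2M2+M3)/6=2842/2823
seg 3: a=4, c=M3/2=2829/3764, d=(M4−M3)/(6·2)=-19769/22584, b=Δ3−h3·(2M3+M4)/6=14105/5646
seg 4: a=5, c=M4/2=-4235/941, d=(M5−M4)/(6·1)=4235/2823, b=Δ4−h4·(2M4+M5)/6=-14114/2823
t_q=13/2 → seg 2, τ=3/2; S=1+2842/2823·τ+-11/1882·τ²+2851/22584·τ³=176035/60224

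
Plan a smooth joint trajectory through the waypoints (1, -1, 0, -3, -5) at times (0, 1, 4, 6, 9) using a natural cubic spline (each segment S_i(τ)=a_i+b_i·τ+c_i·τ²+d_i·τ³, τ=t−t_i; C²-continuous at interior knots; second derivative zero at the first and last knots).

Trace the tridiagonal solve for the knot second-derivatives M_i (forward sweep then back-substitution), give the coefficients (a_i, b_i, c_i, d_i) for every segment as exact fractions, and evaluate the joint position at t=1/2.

Δ: Δ0=-2, Δ1=1/3, Δ2=-3/2, Δ3=-2/3
row 1: diag=8, rhs=14; c'=3/8, d'=7/4
row 2: denom=10−3·3/8=71/8; d'=(-11−3·7/4)/(71/8)=-130/71
row 3: denom=10−2·16/71=678/71; d'=(5−2·-130/71)/(678/71)=205/226
back: M3=205/226
back: M2=-130/71−16/71·205/226=-230/113
back: M1=7/4−3/8·-230/113=284/113
M: M0=0, M1=284/113, M2=-230/113, M3=205/226, M4=0
seg 0: a=1, c=M0/2=0, d=(M1−M0)/(6·1)=142/339, b=Δ0−h0·(2M0+M1)/6=-820/339
seg 1: a=-1, c=M1/2=142/113, d=(M2−M1)/(6·3)=-257/1017, b=Δ1−h1·(2M1+M2)/6=-394/339
seg 2: a=0, c=M2/2=-115/113, d=(M3−M2)/(6·2)=665/2712, b=Δ2−h2·(2M2+M3)/6=-151/339
seg 3: a=-3, c=M3/2=205/452, d=(M4−M3)/(6·3)=-205/4068, b=Δ3−h3·(2M3+M4)/6=-1067/678
t_q=1/2 → seg 0, τ=1/2; S=1+-820/339·τ+0·τ²+142/339·τ³=-71/452

  seg 0: a=1 b=-820/339 c=0 d=142/339
  seg 1: a=-1 b=-394/339 c=142/113 d=-257/1017
  seg 2: a=0 b=-151/339 c=-115/113 d=665/2712
  seg 3: a=-3 b=-1067/678 c=205/452 d=-205/4068
S(1/2) = -71/452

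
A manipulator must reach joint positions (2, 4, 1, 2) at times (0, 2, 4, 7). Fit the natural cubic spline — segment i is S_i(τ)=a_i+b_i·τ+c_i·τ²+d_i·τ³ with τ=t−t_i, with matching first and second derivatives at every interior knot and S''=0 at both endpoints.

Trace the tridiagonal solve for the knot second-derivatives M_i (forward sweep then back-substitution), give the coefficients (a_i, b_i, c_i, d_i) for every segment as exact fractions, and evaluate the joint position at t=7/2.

Δ: Δ0=1, Δ1=-3/2, Δ2=1/3
row 1: diag=8, rhs=-15; c'=1/4, d'=-15/8
row 2: denom=10−2·1/4=19/2; d'=(11−2·-15/8)/(19/2)=59/38
back: M2=59/38
back: M1=-15/8−1/4·59/38=-43/19
M: M0=0, M1=-43/19, M2=59/38, M3=0
seg 0: a=2, c=M0/2=0, d=(M1−M0)/(6·2)=-43/228, b=Δ0−h0·(2M0+M1)/6=100/57
seg 1: a=4, c=M1/2=-43/38, d=(M2−M1)/(6·2)=145/456, b=Δ1−h1·(2M1+M2)/6=-29/57
seg 2: a=1, c=M2/2=59/76, d=(M3−M2)/(6·3)=-59/684, b=Δ2−h2·(2M2+M3)/6=-139/114
t_q=7/2 → seg 1, τ=3/2; S=4+-29/57·τ+-43/38·τ²+145/456·τ³=2145/1216

  seg 0: a=2 b=100/57 c=0 d=-43/228
  seg 1: a=4 b=-29/57 c=-43/38 d=145/456
  seg 2: a=1 b=-139/114 c=59/76 d=-59/684
S(7/2) = 2145/1216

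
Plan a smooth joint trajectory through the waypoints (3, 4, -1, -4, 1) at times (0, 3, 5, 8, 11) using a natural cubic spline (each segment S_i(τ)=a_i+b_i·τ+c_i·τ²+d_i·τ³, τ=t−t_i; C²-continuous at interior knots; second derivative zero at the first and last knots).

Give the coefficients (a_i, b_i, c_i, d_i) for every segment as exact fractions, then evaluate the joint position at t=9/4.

Δ: Δ0=1/3, Δ1=-5/2, Δ2=-1, Δ3=5/3
row 1: diag=10, rhs=-17; c'=1/5, d'=-17/10
row 2: denom=10−2·1/5=48/5; d'=(9−2·-17/10)/(48/5)=31/24
row 3: denom=12−3·5/16=177/16; d'=(16−3·31/24)/(177/16)=194/177
back: M3=194/177
back: M2=31/24−5/16·194/177=56/59
back: M1=-17/10−1/5·56/59=-223/118
M: M0=0, M1=-223/118, M2=56/59, M3=194/177, M4=0
seg 0: a=3, c=M0/2=0, d=(M1−M0)/(6·3)=-223/2124, b=Δ0−h0·(2M0+M1)/6=905/708
seg 1: a=4, c=M1/2=-223/236, d=(M2−M1)/(6·2)=335/1416, b=Δ1−h1·(2M1+M2)/6=-551/354
seg 2: a=-1, c=M2/2=28/59, d=(M3−M2)/(6·3)=13/1593, b=Δ2−h2·(2M2+M3)/6=-442/177
seg 3: a=-4, c=M3/2=97/177, d=(M4−M3)/(6·3)=-97/1593, b=Δ3−h3·(2M3+M4)/6=101/177
t_q=9/4 → seg 0, τ=9/4; S=3+905/708·τ+0·τ²+-223/2124·τ³=70689/15104

  seg 0: a=3 b=905/708 c=0 d=-223/2124
  seg 1: a=4 b=-551/354 c=-223/236 d=335/1416
  seg 2: a=-1 b=-442/177 c=28/59 d=13/1593
  seg 3: a=-4 b=101/177 c=97/177 d=-97/1593
S(9/4) = 70689/15104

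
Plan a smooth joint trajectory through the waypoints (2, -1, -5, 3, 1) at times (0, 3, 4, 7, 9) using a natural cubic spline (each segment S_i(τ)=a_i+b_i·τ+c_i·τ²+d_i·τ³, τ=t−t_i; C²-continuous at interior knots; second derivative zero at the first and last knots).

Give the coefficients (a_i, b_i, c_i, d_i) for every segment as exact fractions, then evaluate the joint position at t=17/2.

  seg 0: a=2 b=157/279 c=0 d=-436/2511
  seg 1: a=-1 b=-1151/279 c=-436/279 d=157/93
  seg 2: a=-5 b=-610/279 c=977/279 d=-1577/2511
  seg 3: a=3 b=521/279 c=-200/93 d=100/279
S(17/2) = 202/93

Δ: Δ0=-1, Δ1=-4, Δ2=8/3, Δ3=-1
row 1: diag=8, rhs=-18; c'=1/8, d'=-9/4
row 2: denom=8−1·1/8=63/8; d'=(40−1·-9/4)/(63/8)=338/63
row 3: denom=10−3·8/21=62/7; d'=(-22−3·338/63)/(62/7)=-400/93
back: M3=-400/93
back: M2=338/63−8/21·-400/93=1954/279
back: M1=-9/4−1/8·1954/279=-872/279
M: M0=0, M1=-872/279, M2=1954/279, M3=-400/93, M4=0
seg 0: a=2, c=M0/2=0, d=(M1−M0)/(6·3)=-436/2511, b=Δ0−h0·(2M0+M1)/6=157/279
seg 1: a=-1, c=M1/2=-436/279, d=(M2−M1)/(6·1)=157/93, b=Δ1−h1·(2M1+M2)/6=-1151/279
seg 2: a=-5, c=M2/2=977/279, d=(M3−M2)/(6·3)=-1577/2511, b=Δ2−h2·(2M2+M3)/6=-610/279
seg 3: a=3, c=M3/2=-200/93, d=(M4−M3)/(6·2)=100/279, b=Δ3−h3·(2M3+M4)/6=521/279
t_q=17/2 → seg 3, τ=3/2; S=3+521/279·τ+-200/93·τ²+100/279·τ³=202/93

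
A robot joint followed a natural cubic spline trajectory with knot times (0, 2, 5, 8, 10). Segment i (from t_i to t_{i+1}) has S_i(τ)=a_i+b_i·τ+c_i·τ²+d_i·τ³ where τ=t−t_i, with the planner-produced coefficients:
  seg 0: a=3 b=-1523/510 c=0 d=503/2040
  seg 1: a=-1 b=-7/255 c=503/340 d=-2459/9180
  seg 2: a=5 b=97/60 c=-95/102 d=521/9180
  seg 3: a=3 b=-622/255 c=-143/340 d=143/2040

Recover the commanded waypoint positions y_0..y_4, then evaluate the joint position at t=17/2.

y_0=3 y_1=-1 y_2=5 y_3=3 y_4=-3
S(17/2) = 9161/5440

y_0 = S_0(0) = a_0 = 3
y_1 = S_1(0) = a_1 = -1
y_2 = S_2(0) = a_2 = 5
y_3 = S_3(0) = a_3 = 3
y_4 = S_3(2) = -3
t_q=17/2 is in segment 3 (τ=1/2); S_3(τ)=9161/5440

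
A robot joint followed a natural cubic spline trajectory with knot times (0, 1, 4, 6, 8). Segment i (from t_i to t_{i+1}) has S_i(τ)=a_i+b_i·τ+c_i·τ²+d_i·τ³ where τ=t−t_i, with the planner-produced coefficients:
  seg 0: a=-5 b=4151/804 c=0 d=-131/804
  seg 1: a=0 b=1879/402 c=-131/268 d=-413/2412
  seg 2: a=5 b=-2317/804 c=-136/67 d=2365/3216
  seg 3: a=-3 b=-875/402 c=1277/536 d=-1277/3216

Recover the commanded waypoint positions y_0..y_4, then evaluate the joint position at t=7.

y_0=-5 y_1=0 y_2=5 y_3=-3 y_4=-1
S(7) = -3421/1072

y_0 = S_0(0) = a_0 = -5
y_1 = S_1(0) = a_1 = 0
y_2 = S_2(0) = a_2 = 5
y_3 = S_3(0) = a_3 = -3
y_4 = S_3(2) = -1
t_q=7 is in segment 3 (τ=1); S_3(τ)=-3421/1072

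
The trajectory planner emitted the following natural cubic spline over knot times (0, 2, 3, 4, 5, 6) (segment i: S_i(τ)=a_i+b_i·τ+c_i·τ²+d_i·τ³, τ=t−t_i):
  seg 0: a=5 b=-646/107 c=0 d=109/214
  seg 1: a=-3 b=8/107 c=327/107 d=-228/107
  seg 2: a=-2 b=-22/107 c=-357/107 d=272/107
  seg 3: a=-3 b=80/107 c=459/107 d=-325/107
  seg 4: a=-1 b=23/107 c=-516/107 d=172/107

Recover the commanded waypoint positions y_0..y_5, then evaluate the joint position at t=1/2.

y_0 = S_0(0) = a_0 = 5
y_1 = S_1(0) = a_1 = -3
y_2 = S_2(0) = a_2 = -2
y_3 = S_3(0) = a_3 = -3
y_4 = S_4(0) = a_4 = -1
y_5 = S_4(1) = -4
t_q=1/2 is in segment 0 (τ=1/2); S_0(τ)=3501/1712

y_0=5 y_1=-3 y_2=-2 y_3=-3 y_4=-1 y_5=-4
S(1/2) = 3501/1712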